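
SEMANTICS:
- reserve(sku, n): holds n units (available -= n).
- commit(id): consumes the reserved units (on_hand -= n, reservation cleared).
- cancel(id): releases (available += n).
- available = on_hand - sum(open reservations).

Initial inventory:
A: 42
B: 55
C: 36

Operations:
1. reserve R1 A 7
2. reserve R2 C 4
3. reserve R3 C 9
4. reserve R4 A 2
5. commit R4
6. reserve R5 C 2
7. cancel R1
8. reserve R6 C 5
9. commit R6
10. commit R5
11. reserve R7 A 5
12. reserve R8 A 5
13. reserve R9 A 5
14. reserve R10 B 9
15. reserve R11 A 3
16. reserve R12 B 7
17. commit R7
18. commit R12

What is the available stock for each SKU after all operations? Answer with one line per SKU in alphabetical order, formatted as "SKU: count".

Step 1: reserve R1 A 7 -> on_hand[A=42 B=55 C=36] avail[A=35 B=55 C=36] open={R1}
Step 2: reserve R2 C 4 -> on_hand[A=42 B=55 C=36] avail[A=35 B=55 C=32] open={R1,R2}
Step 3: reserve R3 C 9 -> on_hand[A=42 B=55 C=36] avail[A=35 B=55 C=23] open={R1,R2,R3}
Step 4: reserve R4 A 2 -> on_hand[A=42 B=55 C=36] avail[A=33 B=55 C=23] open={R1,R2,R3,R4}
Step 5: commit R4 -> on_hand[A=40 B=55 C=36] avail[A=33 B=55 C=23] open={R1,R2,R3}
Step 6: reserve R5 C 2 -> on_hand[A=40 B=55 C=36] avail[A=33 B=55 C=21] open={R1,R2,R3,R5}
Step 7: cancel R1 -> on_hand[A=40 B=55 C=36] avail[A=40 B=55 C=21] open={R2,R3,R5}
Step 8: reserve R6 C 5 -> on_hand[A=40 B=55 C=36] avail[A=40 B=55 C=16] open={R2,R3,R5,R6}
Step 9: commit R6 -> on_hand[A=40 B=55 C=31] avail[A=40 B=55 C=16] open={R2,R3,R5}
Step 10: commit R5 -> on_hand[A=40 B=55 C=29] avail[A=40 B=55 C=16] open={R2,R3}
Step 11: reserve R7 A 5 -> on_hand[A=40 B=55 C=29] avail[A=35 B=55 C=16] open={R2,R3,R7}
Step 12: reserve R8 A 5 -> on_hand[A=40 B=55 C=29] avail[A=30 B=55 C=16] open={R2,R3,R7,R8}
Step 13: reserve R9 A 5 -> on_hand[A=40 B=55 C=29] avail[A=25 B=55 C=16] open={R2,R3,R7,R8,R9}
Step 14: reserve R10 B 9 -> on_hand[A=40 B=55 C=29] avail[A=25 B=46 C=16] open={R10,R2,R3,R7,R8,R9}
Step 15: reserve R11 A 3 -> on_hand[A=40 B=55 C=29] avail[A=22 B=46 C=16] open={R10,R11,R2,R3,R7,R8,R9}
Step 16: reserve R12 B 7 -> on_hand[A=40 B=55 C=29] avail[A=22 B=39 C=16] open={R10,R11,R12,R2,R3,R7,R8,R9}
Step 17: commit R7 -> on_hand[A=35 B=55 C=29] avail[A=22 B=39 C=16] open={R10,R11,R12,R2,R3,R8,R9}
Step 18: commit R12 -> on_hand[A=35 B=48 C=29] avail[A=22 B=39 C=16] open={R10,R11,R2,R3,R8,R9}

Answer: A: 22
B: 39
C: 16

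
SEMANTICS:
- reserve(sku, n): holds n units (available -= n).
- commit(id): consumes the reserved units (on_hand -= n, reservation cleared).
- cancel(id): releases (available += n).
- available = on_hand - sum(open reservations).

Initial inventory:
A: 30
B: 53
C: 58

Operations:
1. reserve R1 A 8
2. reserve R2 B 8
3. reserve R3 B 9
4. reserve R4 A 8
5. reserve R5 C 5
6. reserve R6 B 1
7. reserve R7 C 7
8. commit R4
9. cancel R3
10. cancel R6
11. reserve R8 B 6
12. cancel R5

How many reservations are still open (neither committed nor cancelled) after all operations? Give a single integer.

Answer: 4

Derivation:
Step 1: reserve R1 A 8 -> on_hand[A=30 B=53 C=58] avail[A=22 B=53 C=58] open={R1}
Step 2: reserve R2 B 8 -> on_hand[A=30 B=53 C=58] avail[A=22 B=45 C=58] open={R1,R2}
Step 3: reserve R3 B 9 -> on_hand[A=30 B=53 C=58] avail[A=22 B=36 C=58] open={R1,R2,R3}
Step 4: reserve R4 A 8 -> on_hand[A=30 B=53 C=58] avail[A=14 B=36 C=58] open={R1,R2,R3,R4}
Step 5: reserve R5 C 5 -> on_hand[A=30 B=53 C=58] avail[A=14 B=36 C=53] open={R1,R2,R3,R4,R5}
Step 6: reserve R6 B 1 -> on_hand[A=30 B=53 C=58] avail[A=14 B=35 C=53] open={R1,R2,R3,R4,R5,R6}
Step 7: reserve R7 C 7 -> on_hand[A=30 B=53 C=58] avail[A=14 B=35 C=46] open={R1,R2,R3,R4,R5,R6,R7}
Step 8: commit R4 -> on_hand[A=22 B=53 C=58] avail[A=14 B=35 C=46] open={R1,R2,R3,R5,R6,R7}
Step 9: cancel R3 -> on_hand[A=22 B=53 C=58] avail[A=14 B=44 C=46] open={R1,R2,R5,R6,R7}
Step 10: cancel R6 -> on_hand[A=22 B=53 C=58] avail[A=14 B=45 C=46] open={R1,R2,R5,R7}
Step 11: reserve R8 B 6 -> on_hand[A=22 B=53 C=58] avail[A=14 B=39 C=46] open={R1,R2,R5,R7,R8}
Step 12: cancel R5 -> on_hand[A=22 B=53 C=58] avail[A=14 B=39 C=51] open={R1,R2,R7,R8}
Open reservations: ['R1', 'R2', 'R7', 'R8'] -> 4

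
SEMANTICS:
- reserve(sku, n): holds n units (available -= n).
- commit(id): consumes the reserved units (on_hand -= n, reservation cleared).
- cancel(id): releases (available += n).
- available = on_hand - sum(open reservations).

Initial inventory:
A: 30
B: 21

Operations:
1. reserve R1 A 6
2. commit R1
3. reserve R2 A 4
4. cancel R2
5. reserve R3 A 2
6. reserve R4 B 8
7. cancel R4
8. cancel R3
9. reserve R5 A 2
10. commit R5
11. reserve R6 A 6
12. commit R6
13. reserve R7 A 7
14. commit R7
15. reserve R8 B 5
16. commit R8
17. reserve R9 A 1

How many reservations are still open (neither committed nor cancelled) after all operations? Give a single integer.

Step 1: reserve R1 A 6 -> on_hand[A=30 B=21] avail[A=24 B=21] open={R1}
Step 2: commit R1 -> on_hand[A=24 B=21] avail[A=24 B=21] open={}
Step 3: reserve R2 A 4 -> on_hand[A=24 B=21] avail[A=20 B=21] open={R2}
Step 4: cancel R2 -> on_hand[A=24 B=21] avail[A=24 B=21] open={}
Step 5: reserve R3 A 2 -> on_hand[A=24 B=21] avail[A=22 B=21] open={R3}
Step 6: reserve R4 B 8 -> on_hand[A=24 B=21] avail[A=22 B=13] open={R3,R4}
Step 7: cancel R4 -> on_hand[A=24 B=21] avail[A=22 B=21] open={R3}
Step 8: cancel R3 -> on_hand[A=24 B=21] avail[A=24 B=21] open={}
Step 9: reserve R5 A 2 -> on_hand[A=24 B=21] avail[A=22 B=21] open={R5}
Step 10: commit R5 -> on_hand[A=22 B=21] avail[A=22 B=21] open={}
Step 11: reserve R6 A 6 -> on_hand[A=22 B=21] avail[A=16 B=21] open={R6}
Step 12: commit R6 -> on_hand[A=16 B=21] avail[A=16 B=21] open={}
Step 13: reserve R7 A 7 -> on_hand[A=16 B=21] avail[A=9 B=21] open={R7}
Step 14: commit R7 -> on_hand[A=9 B=21] avail[A=9 B=21] open={}
Step 15: reserve R8 B 5 -> on_hand[A=9 B=21] avail[A=9 B=16] open={R8}
Step 16: commit R8 -> on_hand[A=9 B=16] avail[A=9 B=16] open={}
Step 17: reserve R9 A 1 -> on_hand[A=9 B=16] avail[A=8 B=16] open={R9}
Open reservations: ['R9'] -> 1

Answer: 1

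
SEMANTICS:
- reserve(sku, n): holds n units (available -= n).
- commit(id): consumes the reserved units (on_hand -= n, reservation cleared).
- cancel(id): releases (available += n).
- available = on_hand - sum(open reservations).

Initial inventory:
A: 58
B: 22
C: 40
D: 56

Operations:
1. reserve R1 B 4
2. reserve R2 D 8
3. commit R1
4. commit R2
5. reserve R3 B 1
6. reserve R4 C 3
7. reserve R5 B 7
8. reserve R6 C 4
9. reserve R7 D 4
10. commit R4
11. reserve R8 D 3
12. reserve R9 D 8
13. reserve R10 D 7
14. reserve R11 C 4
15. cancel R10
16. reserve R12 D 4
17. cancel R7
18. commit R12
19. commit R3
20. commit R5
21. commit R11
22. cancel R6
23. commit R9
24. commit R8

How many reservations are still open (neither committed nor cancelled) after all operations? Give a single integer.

Answer: 0

Derivation:
Step 1: reserve R1 B 4 -> on_hand[A=58 B=22 C=40 D=56] avail[A=58 B=18 C=40 D=56] open={R1}
Step 2: reserve R2 D 8 -> on_hand[A=58 B=22 C=40 D=56] avail[A=58 B=18 C=40 D=48] open={R1,R2}
Step 3: commit R1 -> on_hand[A=58 B=18 C=40 D=56] avail[A=58 B=18 C=40 D=48] open={R2}
Step 4: commit R2 -> on_hand[A=58 B=18 C=40 D=48] avail[A=58 B=18 C=40 D=48] open={}
Step 5: reserve R3 B 1 -> on_hand[A=58 B=18 C=40 D=48] avail[A=58 B=17 C=40 D=48] open={R3}
Step 6: reserve R4 C 3 -> on_hand[A=58 B=18 C=40 D=48] avail[A=58 B=17 C=37 D=48] open={R3,R4}
Step 7: reserve R5 B 7 -> on_hand[A=58 B=18 C=40 D=48] avail[A=58 B=10 C=37 D=48] open={R3,R4,R5}
Step 8: reserve R6 C 4 -> on_hand[A=58 B=18 C=40 D=48] avail[A=58 B=10 C=33 D=48] open={R3,R4,R5,R6}
Step 9: reserve R7 D 4 -> on_hand[A=58 B=18 C=40 D=48] avail[A=58 B=10 C=33 D=44] open={R3,R4,R5,R6,R7}
Step 10: commit R4 -> on_hand[A=58 B=18 C=37 D=48] avail[A=58 B=10 C=33 D=44] open={R3,R5,R6,R7}
Step 11: reserve R8 D 3 -> on_hand[A=58 B=18 C=37 D=48] avail[A=58 B=10 C=33 D=41] open={R3,R5,R6,R7,R8}
Step 12: reserve R9 D 8 -> on_hand[A=58 B=18 C=37 D=48] avail[A=58 B=10 C=33 D=33] open={R3,R5,R6,R7,R8,R9}
Step 13: reserve R10 D 7 -> on_hand[A=58 B=18 C=37 D=48] avail[A=58 B=10 C=33 D=26] open={R10,R3,R5,R6,R7,R8,R9}
Step 14: reserve R11 C 4 -> on_hand[A=58 B=18 C=37 D=48] avail[A=58 B=10 C=29 D=26] open={R10,R11,R3,R5,R6,R7,R8,R9}
Step 15: cancel R10 -> on_hand[A=58 B=18 C=37 D=48] avail[A=58 B=10 C=29 D=33] open={R11,R3,R5,R6,R7,R8,R9}
Step 16: reserve R12 D 4 -> on_hand[A=58 B=18 C=37 D=48] avail[A=58 B=10 C=29 D=29] open={R11,R12,R3,R5,R6,R7,R8,R9}
Step 17: cancel R7 -> on_hand[A=58 B=18 C=37 D=48] avail[A=58 B=10 C=29 D=33] open={R11,R12,R3,R5,R6,R8,R9}
Step 18: commit R12 -> on_hand[A=58 B=18 C=37 D=44] avail[A=58 B=10 C=29 D=33] open={R11,R3,R5,R6,R8,R9}
Step 19: commit R3 -> on_hand[A=58 B=17 C=37 D=44] avail[A=58 B=10 C=29 D=33] open={R11,R5,R6,R8,R9}
Step 20: commit R5 -> on_hand[A=58 B=10 C=37 D=44] avail[A=58 B=10 C=29 D=33] open={R11,R6,R8,R9}
Step 21: commit R11 -> on_hand[A=58 B=10 C=33 D=44] avail[A=58 B=10 C=29 D=33] open={R6,R8,R9}
Step 22: cancel R6 -> on_hand[A=58 B=10 C=33 D=44] avail[A=58 B=10 C=33 D=33] open={R8,R9}
Step 23: commit R9 -> on_hand[A=58 B=10 C=33 D=36] avail[A=58 B=10 C=33 D=33] open={R8}
Step 24: commit R8 -> on_hand[A=58 B=10 C=33 D=33] avail[A=58 B=10 C=33 D=33] open={}
Open reservations: [] -> 0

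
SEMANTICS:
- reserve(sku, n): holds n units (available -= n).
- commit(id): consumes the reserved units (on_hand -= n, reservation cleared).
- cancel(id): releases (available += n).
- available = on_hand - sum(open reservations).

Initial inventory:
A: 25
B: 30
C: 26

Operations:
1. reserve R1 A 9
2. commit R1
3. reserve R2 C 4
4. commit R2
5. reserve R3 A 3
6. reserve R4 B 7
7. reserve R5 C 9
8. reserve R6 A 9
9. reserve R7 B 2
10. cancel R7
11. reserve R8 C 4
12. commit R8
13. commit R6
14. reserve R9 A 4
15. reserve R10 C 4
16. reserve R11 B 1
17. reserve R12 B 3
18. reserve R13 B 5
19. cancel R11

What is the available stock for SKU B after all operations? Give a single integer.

Answer: 15

Derivation:
Step 1: reserve R1 A 9 -> on_hand[A=25 B=30 C=26] avail[A=16 B=30 C=26] open={R1}
Step 2: commit R1 -> on_hand[A=16 B=30 C=26] avail[A=16 B=30 C=26] open={}
Step 3: reserve R2 C 4 -> on_hand[A=16 B=30 C=26] avail[A=16 B=30 C=22] open={R2}
Step 4: commit R2 -> on_hand[A=16 B=30 C=22] avail[A=16 B=30 C=22] open={}
Step 5: reserve R3 A 3 -> on_hand[A=16 B=30 C=22] avail[A=13 B=30 C=22] open={R3}
Step 6: reserve R4 B 7 -> on_hand[A=16 B=30 C=22] avail[A=13 B=23 C=22] open={R3,R4}
Step 7: reserve R5 C 9 -> on_hand[A=16 B=30 C=22] avail[A=13 B=23 C=13] open={R3,R4,R5}
Step 8: reserve R6 A 9 -> on_hand[A=16 B=30 C=22] avail[A=4 B=23 C=13] open={R3,R4,R5,R6}
Step 9: reserve R7 B 2 -> on_hand[A=16 B=30 C=22] avail[A=4 B=21 C=13] open={R3,R4,R5,R6,R7}
Step 10: cancel R7 -> on_hand[A=16 B=30 C=22] avail[A=4 B=23 C=13] open={R3,R4,R5,R6}
Step 11: reserve R8 C 4 -> on_hand[A=16 B=30 C=22] avail[A=4 B=23 C=9] open={R3,R4,R5,R6,R8}
Step 12: commit R8 -> on_hand[A=16 B=30 C=18] avail[A=4 B=23 C=9] open={R3,R4,R5,R6}
Step 13: commit R6 -> on_hand[A=7 B=30 C=18] avail[A=4 B=23 C=9] open={R3,R4,R5}
Step 14: reserve R9 A 4 -> on_hand[A=7 B=30 C=18] avail[A=0 B=23 C=9] open={R3,R4,R5,R9}
Step 15: reserve R10 C 4 -> on_hand[A=7 B=30 C=18] avail[A=0 B=23 C=5] open={R10,R3,R4,R5,R9}
Step 16: reserve R11 B 1 -> on_hand[A=7 B=30 C=18] avail[A=0 B=22 C=5] open={R10,R11,R3,R4,R5,R9}
Step 17: reserve R12 B 3 -> on_hand[A=7 B=30 C=18] avail[A=0 B=19 C=5] open={R10,R11,R12,R3,R4,R5,R9}
Step 18: reserve R13 B 5 -> on_hand[A=7 B=30 C=18] avail[A=0 B=14 C=5] open={R10,R11,R12,R13,R3,R4,R5,R9}
Step 19: cancel R11 -> on_hand[A=7 B=30 C=18] avail[A=0 B=15 C=5] open={R10,R12,R13,R3,R4,R5,R9}
Final available[B] = 15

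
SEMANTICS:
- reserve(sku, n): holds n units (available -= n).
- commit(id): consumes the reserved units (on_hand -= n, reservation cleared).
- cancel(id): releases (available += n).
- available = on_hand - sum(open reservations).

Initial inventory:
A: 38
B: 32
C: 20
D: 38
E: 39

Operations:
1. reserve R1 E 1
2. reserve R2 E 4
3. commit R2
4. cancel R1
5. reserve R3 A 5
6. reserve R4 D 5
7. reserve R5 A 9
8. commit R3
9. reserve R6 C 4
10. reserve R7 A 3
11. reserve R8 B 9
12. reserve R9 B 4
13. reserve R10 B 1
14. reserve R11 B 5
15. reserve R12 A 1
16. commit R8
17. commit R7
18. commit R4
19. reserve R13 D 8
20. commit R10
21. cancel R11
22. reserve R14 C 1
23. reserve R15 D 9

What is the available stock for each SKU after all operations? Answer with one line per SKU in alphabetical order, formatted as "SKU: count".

Step 1: reserve R1 E 1 -> on_hand[A=38 B=32 C=20 D=38 E=39] avail[A=38 B=32 C=20 D=38 E=38] open={R1}
Step 2: reserve R2 E 4 -> on_hand[A=38 B=32 C=20 D=38 E=39] avail[A=38 B=32 C=20 D=38 E=34] open={R1,R2}
Step 3: commit R2 -> on_hand[A=38 B=32 C=20 D=38 E=35] avail[A=38 B=32 C=20 D=38 E=34] open={R1}
Step 4: cancel R1 -> on_hand[A=38 B=32 C=20 D=38 E=35] avail[A=38 B=32 C=20 D=38 E=35] open={}
Step 5: reserve R3 A 5 -> on_hand[A=38 B=32 C=20 D=38 E=35] avail[A=33 B=32 C=20 D=38 E=35] open={R3}
Step 6: reserve R4 D 5 -> on_hand[A=38 B=32 C=20 D=38 E=35] avail[A=33 B=32 C=20 D=33 E=35] open={R3,R4}
Step 7: reserve R5 A 9 -> on_hand[A=38 B=32 C=20 D=38 E=35] avail[A=24 B=32 C=20 D=33 E=35] open={R3,R4,R5}
Step 8: commit R3 -> on_hand[A=33 B=32 C=20 D=38 E=35] avail[A=24 B=32 C=20 D=33 E=35] open={R4,R5}
Step 9: reserve R6 C 4 -> on_hand[A=33 B=32 C=20 D=38 E=35] avail[A=24 B=32 C=16 D=33 E=35] open={R4,R5,R6}
Step 10: reserve R7 A 3 -> on_hand[A=33 B=32 C=20 D=38 E=35] avail[A=21 B=32 C=16 D=33 E=35] open={R4,R5,R6,R7}
Step 11: reserve R8 B 9 -> on_hand[A=33 B=32 C=20 D=38 E=35] avail[A=21 B=23 C=16 D=33 E=35] open={R4,R5,R6,R7,R8}
Step 12: reserve R9 B 4 -> on_hand[A=33 B=32 C=20 D=38 E=35] avail[A=21 B=19 C=16 D=33 E=35] open={R4,R5,R6,R7,R8,R9}
Step 13: reserve R10 B 1 -> on_hand[A=33 B=32 C=20 D=38 E=35] avail[A=21 B=18 C=16 D=33 E=35] open={R10,R4,R5,R6,R7,R8,R9}
Step 14: reserve R11 B 5 -> on_hand[A=33 B=32 C=20 D=38 E=35] avail[A=21 B=13 C=16 D=33 E=35] open={R10,R11,R4,R5,R6,R7,R8,R9}
Step 15: reserve R12 A 1 -> on_hand[A=33 B=32 C=20 D=38 E=35] avail[A=20 B=13 C=16 D=33 E=35] open={R10,R11,R12,R4,R5,R6,R7,R8,R9}
Step 16: commit R8 -> on_hand[A=33 B=23 C=20 D=38 E=35] avail[A=20 B=13 C=16 D=33 E=35] open={R10,R11,R12,R4,R5,R6,R7,R9}
Step 17: commit R7 -> on_hand[A=30 B=23 C=20 D=38 E=35] avail[A=20 B=13 C=16 D=33 E=35] open={R10,R11,R12,R4,R5,R6,R9}
Step 18: commit R4 -> on_hand[A=30 B=23 C=20 D=33 E=35] avail[A=20 B=13 C=16 D=33 E=35] open={R10,R11,R12,R5,R6,R9}
Step 19: reserve R13 D 8 -> on_hand[A=30 B=23 C=20 D=33 E=35] avail[A=20 B=13 C=16 D=25 E=35] open={R10,R11,R12,R13,R5,R6,R9}
Step 20: commit R10 -> on_hand[A=30 B=22 C=20 D=33 E=35] avail[A=20 B=13 C=16 D=25 E=35] open={R11,R12,R13,R5,R6,R9}
Step 21: cancel R11 -> on_hand[A=30 B=22 C=20 D=33 E=35] avail[A=20 B=18 C=16 D=25 E=35] open={R12,R13,R5,R6,R9}
Step 22: reserve R14 C 1 -> on_hand[A=30 B=22 C=20 D=33 E=35] avail[A=20 B=18 C=15 D=25 E=35] open={R12,R13,R14,R5,R6,R9}
Step 23: reserve R15 D 9 -> on_hand[A=30 B=22 C=20 D=33 E=35] avail[A=20 B=18 C=15 D=16 E=35] open={R12,R13,R14,R15,R5,R6,R9}

Answer: A: 20
B: 18
C: 15
D: 16
E: 35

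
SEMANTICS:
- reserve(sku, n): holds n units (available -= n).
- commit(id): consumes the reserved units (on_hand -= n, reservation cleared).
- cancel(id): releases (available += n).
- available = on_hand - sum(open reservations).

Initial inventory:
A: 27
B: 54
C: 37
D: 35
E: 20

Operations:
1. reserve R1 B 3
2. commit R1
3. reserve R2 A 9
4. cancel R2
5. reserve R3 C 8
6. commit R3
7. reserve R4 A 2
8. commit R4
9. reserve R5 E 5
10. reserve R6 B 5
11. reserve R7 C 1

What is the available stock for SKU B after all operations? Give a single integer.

Answer: 46

Derivation:
Step 1: reserve R1 B 3 -> on_hand[A=27 B=54 C=37 D=35 E=20] avail[A=27 B=51 C=37 D=35 E=20] open={R1}
Step 2: commit R1 -> on_hand[A=27 B=51 C=37 D=35 E=20] avail[A=27 B=51 C=37 D=35 E=20] open={}
Step 3: reserve R2 A 9 -> on_hand[A=27 B=51 C=37 D=35 E=20] avail[A=18 B=51 C=37 D=35 E=20] open={R2}
Step 4: cancel R2 -> on_hand[A=27 B=51 C=37 D=35 E=20] avail[A=27 B=51 C=37 D=35 E=20] open={}
Step 5: reserve R3 C 8 -> on_hand[A=27 B=51 C=37 D=35 E=20] avail[A=27 B=51 C=29 D=35 E=20] open={R3}
Step 6: commit R3 -> on_hand[A=27 B=51 C=29 D=35 E=20] avail[A=27 B=51 C=29 D=35 E=20] open={}
Step 7: reserve R4 A 2 -> on_hand[A=27 B=51 C=29 D=35 E=20] avail[A=25 B=51 C=29 D=35 E=20] open={R4}
Step 8: commit R4 -> on_hand[A=25 B=51 C=29 D=35 E=20] avail[A=25 B=51 C=29 D=35 E=20] open={}
Step 9: reserve R5 E 5 -> on_hand[A=25 B=51 C=29 D=35 E=20] avail[A=25 B=51 C=29 D=35 E=15] open={R5}
Step 10: reserve R6 B 5 -> on_hand[A=25 B=51 C=29 D=35 E=20] avail[A=25 B=46 C=29 D=35 E=15] open={R5,R6}
Step 11: reserve R7 C 1 -> on_hand[A=25 B=51 C=29 D=35 E=20] avail[A=25 B=46 C=28 D=35 E=15] open={R5,R6,R7}
Final available[B] = 46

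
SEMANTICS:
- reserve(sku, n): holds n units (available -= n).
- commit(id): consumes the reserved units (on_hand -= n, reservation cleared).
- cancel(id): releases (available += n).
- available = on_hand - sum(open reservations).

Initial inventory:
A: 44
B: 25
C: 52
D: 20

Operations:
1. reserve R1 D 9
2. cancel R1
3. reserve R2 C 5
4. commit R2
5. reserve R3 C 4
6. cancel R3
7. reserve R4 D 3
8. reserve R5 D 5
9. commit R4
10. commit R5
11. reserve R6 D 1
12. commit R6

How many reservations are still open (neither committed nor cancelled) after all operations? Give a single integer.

Step 1: reserve R1 D 9 -> on_hand[A=44 B=25 C=52 D=20] avail[A=44 B=25 C=52 D=11] open={R1}
Step 2: cancel R1 -> on_hand[A=44 B=25 C=52 D=20] avail[A=44 B=25 C=52 D=20] open={}
Step 3: reserve R2 C 5 -> on_hand[A=44 B=25 C=52 D=20] avail[A=44 B=25 C=47 D=20] open={R2}
Step 4: commit R2 -> on_hand[A=44 B=25 C=47 D=20] avail[A=44 B=25 C=47 D=20] open={}
Step 5: reserve R3 C 4 -> on_hand[A=44 B=25 C=47 D=20] avail[A=44 B=25 C=43 D=20] open={R3}
Step 6: cancel R3 -> on_hand[A=44 B=25 C=47 D=20] avail[A=44 B=25 C=47 D=20] open={}
Step 7: reserve R4 D 3 -> on_hand[A=44 B=25 C=47 D=20] avail[A=44 B=25 C=47 D=17] open={R4}
Step 8: reserve R5 D 5 -> on_hand[A=44 B=25 C=47 D=20] avail[A=44 B=25 C=47 D=12] open={R4,R5}
Step 9: commit R4 -> on_hand[A=44 B=25 C=47 D=17] avail[A=44 B=25 C=47 D=12] open={R5}
Step 10: commit R5 -> on_hand[A=44 B=25 C=47 D=12] avail[A=44 B=25 C=47 D=12] open={}
Step 11: reserve R6 D 1 -> on_hand[A=44 B=25 C=47 D=12] avail[A=44 B=25 C=47 D=11] open={R6}
Step 12: commit R6 -> on_hand[A=44 B=25 C=47 D=11] avail[A=44 B=25 C=47 D=11] open={}
Open reservations: [] -> 0

Answer: 0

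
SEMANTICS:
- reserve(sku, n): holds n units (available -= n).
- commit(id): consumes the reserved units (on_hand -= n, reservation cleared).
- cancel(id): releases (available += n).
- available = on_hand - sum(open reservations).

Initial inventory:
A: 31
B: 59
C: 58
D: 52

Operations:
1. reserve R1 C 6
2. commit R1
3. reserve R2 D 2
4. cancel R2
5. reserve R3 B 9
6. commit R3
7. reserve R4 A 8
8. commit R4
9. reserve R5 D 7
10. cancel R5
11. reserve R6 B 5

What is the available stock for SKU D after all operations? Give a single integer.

Answer: 52

Derivation:
Step 1: reserve R1 C 6 -> on_hand[A=31 B=59 C=58 D=52] avail[A=31 B=59 C=52 D=52] open={R1}
Step 2: commit R1 -> on_hand[A=31 B=59 C=52 D=52] avail[A=31 B=59 C=52 D=52] open={}
Step 3: reserve R2 D 2 -> on_hand[A=31 B=59 C=52 D=52] avail[A=31 B=59 C=52 D=50] open={R2}
Step 4: cancel R2 -> on_hand[A=31 B=59 C=52 D=52] avail[A=31 B=59 C=52 D=52] open={}
Step 5: reserve R3 B 9 -> on_hand[A=31 B=59 C=52 D=52] avail[A=31 B=50 C=52 D=52] open={R3}
Step 6: commit R3 -> on_hand[A=31 B=50 C=52 D=52] avail[A=31 B=50 C=52 D=52] open={}
Step 7: reserve R4 A 8 -> on_hand[A=31 B=50 C=52 D=52] avail[A=23 B=50 C=52 D=52] open={R4}
Step 8: commit R4 -> on_hand[A=23 B=50 C=52 D=52] avail[A=23 B=50 C=52 D=52] open={}
Step 9: reserve R5 D 7 -> on_hand[A=23 B=50 C=52 D=52] avail[A=23 B=50 C=52 D=45] open={R5}
Step 10: cancel R5 -> on_hand[A=23 B=50 C=52 D=52] avail[A=23 B=50 C=52 D=52] open={}
Step 11: reserve R6 B 5 -> on_hand[A=23 B=50 C=52 D=52] avail[A=23 B=45 C=52 D=52] open={R6}
Final available[D] = 52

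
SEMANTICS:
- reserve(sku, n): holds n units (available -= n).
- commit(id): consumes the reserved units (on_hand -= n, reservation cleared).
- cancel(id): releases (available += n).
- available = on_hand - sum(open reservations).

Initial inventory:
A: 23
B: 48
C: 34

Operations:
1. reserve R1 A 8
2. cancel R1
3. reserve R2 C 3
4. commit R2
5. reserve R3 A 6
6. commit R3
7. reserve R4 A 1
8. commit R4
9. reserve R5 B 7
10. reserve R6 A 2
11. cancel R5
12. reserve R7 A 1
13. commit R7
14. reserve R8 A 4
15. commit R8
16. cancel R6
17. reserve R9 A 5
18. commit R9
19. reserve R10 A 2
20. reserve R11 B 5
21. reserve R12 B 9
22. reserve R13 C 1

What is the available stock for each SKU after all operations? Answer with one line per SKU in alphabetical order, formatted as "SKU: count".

Step 1: reserve R1 A 8 -> on_hand[A=23 B=48 C=34] avail[A=15 B=48 C=34] open={R1}
Step 2: cancel R1 -> on_hand[A=23 B=48 C=34] avail[A=23 B=48 C=34] open={}
Step 3: reserve R2 C 3 -> on_hand[A=23 B=48 C=34] avail[A=23 B=48 C=31] open={R2}
Step 4: commit R2 -> on_hand[A=23 B=48 C=31] avail[A=23 B=48 C=31] open={}
Step 5: reserve R3 A 6 -> on_hand[A=23 B=48 C=31] avail[A=17 B=48 C=31] open={R3}
Step 6: commit R3 -> on_hand[A=17 B=48 C=31] avail[A=17 B=48 C=31] open={}
Step 7: reserve R4 A 1 -> on_hand[A=17 B=48 C=31] avail[A=16 B=48 C=31] open={R4}
Step 8: commit R4 -> on_hand[A=16 B=48 C=31] avail[A=16 B=48 C=31] open={}
Step 9: reserve R5 B 7 -> on_hand[A=16 B=48 C=31] avail[A=16 B=41 C=31] open={R5}
Step 10: reserve R6 A 2 -> on_hand[A=16 B=48 C=31] avail[A=14 B=41 C=31] open={R5,R6}
Step 11: cancel R5 -> on_hand[A=16 B=48 C=31] avail[A=14 B=48 C=31] open={R6}
Step 12: reserve R7 A 1 -> on_hand[A=16 B=48 C=31] avail[A=13 B=48 C=31] open={R6,R7}
Step 13: commit R7 -> on_hand[A=15 B=48 C=31] avail[A=13 B=48 C=31] open={R6}
Step 14: reserve R8 A 4 -> on_hand[A=15 B=48 C=31] avail[A=9 B=48 C=31] open={R6,R8}
Step 15: commit R8 -> on_hand[A=11 B=48 C=31] avail[A=9 B=48 C=31] open={R6}
Step 16: cancel R6 -> on_hand[A=11 B=48 C=31] avail[A=11 B=48 C=31] open={}
Step 17: reserve R9 A 5 -> on_hand[A=11 B=48 C=31] avail[A=6 B=48 C=31] open={R9}
Step 18: commit R9 -> on_hand[A=6 B=48 C=31] avail[A=6 B=48 C=31] open={}
Step 19: reserve R10 A 2 -> on_hand[A=6 B=48 C=31] avail[A=4 B=48 C=31] open={R10}
Step 20: reserve R11 B 5 -> on_hand[A=6 B=48 C=31] avail[A=4 B=43 C=31] open={R10,R11}
Step 21: reserve R12 B 9 -> on_hand[A=6 B=48 C=31] avail[A=4 B=34 C=31] open={R10,R11,R12}
Step 22: reserve R13 C 1 -> on_hand[A=6 B=48 C=31] avail[A=4 B=34 C=30] open={R10,R11,R12,R13}

Answer: A: 4
B: 34
C: 30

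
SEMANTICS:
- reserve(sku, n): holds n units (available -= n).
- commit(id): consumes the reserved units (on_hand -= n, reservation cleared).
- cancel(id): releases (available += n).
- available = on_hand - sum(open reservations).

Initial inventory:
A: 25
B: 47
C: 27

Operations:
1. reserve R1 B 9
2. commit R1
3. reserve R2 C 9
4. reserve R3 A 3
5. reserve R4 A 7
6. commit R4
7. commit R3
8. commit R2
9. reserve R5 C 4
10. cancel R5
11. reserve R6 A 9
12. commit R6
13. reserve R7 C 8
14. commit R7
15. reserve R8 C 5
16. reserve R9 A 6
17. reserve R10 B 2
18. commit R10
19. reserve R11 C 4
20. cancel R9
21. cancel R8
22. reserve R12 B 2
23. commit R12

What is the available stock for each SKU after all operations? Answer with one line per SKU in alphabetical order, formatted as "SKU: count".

Step 1: reserve R1 B 9 -> on_hand[A=25 B=47 C=27] avail[A=25 B=38 C=27] open={R1}
Step 2: commit R1 -> on_hand[A=25 B=38 C=27] avail[A=25 B=38 C=27] open={}
Step 3: reserve R2 C 9 -> on_hand[A=25 B=38 C=27] avail[A=25 B=38 C=18] open={R2}
Step 4: reserve R3 A 3 -> on_hand[A=25 B=38 C=27] avail[A=22 B=38 C=18] open={R2,R3}
Step 5: reserve R4 A 7 -> on_hand[A=25 B=38 C=27] avail[A=15 B=38 C=18] open={R2,R3,R4}
Step 6: commit R4 -> on_hand[A=18 B=38 C=27] avail[A=15 B=38 C=18] open={R2,R3}
Step 7: commit R3 -> on_hand[A=15 B=38 C=27] avail[A=15 B=38 C=18] open={R2}
Step 8: commit R2 -> on_hand[A=15 B=38 C=18] avail[A=15 B=38 C=18] open={}
Step 9: reserve R5 C 4 -> on_hand[A=15 B=38 C=18] avail[A=15 B=38 C=14] open={R5}
Step 10: cancel R5 -> on_hand[A=15 B=38 C=18] avail[A=15 B=38 C=18] open={}
Step 11: reserve R6 A 9 -> on_hand[A=15 B=38 C=18] avail[A=6 B=38 C=18] open={R6}
Step 12: commit R6 -> on_hand[A=6 B=38 C=18] avail[A=6 B=38 C=18] open={}
Step 13: reserve R7 C 8 -> on_hand[A=6 B=38 C=18] avail[A=6 B=38 C=10] open={R7}
Step 14: commit R7 -> on_hand[A=6 B=38 C=10] avail[A=6 B=38 C=10] open={}
Step 15: reserve R8 C 5 -> on_hand[A=6 B=38 C=10] avail[A=6 B=38 C=5] open={R8}
Step 16: reserve R9 A 6 -> on_hand[A=6 B=38 C=10] avail[A=0 B=38 C=5] open={R8,R9}
Step 17: reserve R10 B 2 -> on_hand[A=6 B=38 C=10] avail[A=0 B=36 C=5] open={R10,R8,R9}
Step 18: commit R10 -> on_hand[A=6 B=36 C=10] avail[A=0 B=36 C=5] open={R8,R9}
Step 19: reserve R11 C 4 -> on_hand[A=6 B=36 C=10] avail[A=0 B=36 C=1] open={R11,R8,R9}
Step 20: cancel R9 -> on_hand[A=6 B=36 C=10] avail[A=6 B=36 C=1] open={R11,R8}
Step 21: cancel R8 -> on_hand[A=6 B=36 C=10] avail[A=6 B=36 C=6] open={R11}
Step 22: reserve R12 B 2 -> on_hand[A=6 B=36 C=10] avail[A=6 B=34 C=6] open={R11,R12}
Step 23: commit R12 -> on_hand[A=6 B=34 C=10] avail[A=6 B=34 C=6] open={R11}

Answer: A: 6
B: 34
C: 6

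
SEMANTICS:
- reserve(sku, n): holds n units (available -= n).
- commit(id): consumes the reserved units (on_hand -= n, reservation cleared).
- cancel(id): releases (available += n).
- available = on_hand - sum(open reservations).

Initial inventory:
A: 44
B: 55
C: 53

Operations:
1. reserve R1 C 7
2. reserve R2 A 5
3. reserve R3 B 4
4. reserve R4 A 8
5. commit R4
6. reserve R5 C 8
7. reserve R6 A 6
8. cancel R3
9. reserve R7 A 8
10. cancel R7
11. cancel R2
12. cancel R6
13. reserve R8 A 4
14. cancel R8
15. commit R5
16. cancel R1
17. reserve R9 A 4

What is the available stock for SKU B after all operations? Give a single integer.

Step 1: reserve R1 C 7 -> on_hand[A=44 B=55 C=53] avail[A=44 B=55 C=46] open={R1}
Step 2: reserve R2 A 5 -> on_hand[A=44 B=55 C=53] avail[A=39 B=55 C=46] open={R1,R2}
Step 3: reserve R3 B 4 -> on_hand[A=44 B=55 C=53] avail[A=39 B=51 C=46] open={R1,R2,R3}
Step 4: reserve R4 A 8 -> on_hand[A=44 B=55 C=53] avail[A=31 B=51 C=46] open={R1,R2,R3,R4}
Step 5: commit R4 -> on_hand[A=36 B=55 C=53] avail[A=31 B=51 C=46] open={R1,R2,R3}
Step 6: reserve R5 C 8 -> on_hand[A=36 B=55 C=53] avail[A=31 B=51 C=38] open={R1,R2,R3,R5}
Step 7: reserve R6 A 6 -> on_hand[A=36 B=55 C=53] avail[A=25 B=51 C=38] open={R1,R2,R3,R5,R6}
Step 8: cancel R3 -> on_hand[A=36 B=55 C=53] avail[A=25 B=55 C=38] open={R1,R2,R5,R6}
Step 9: reserve R7 A 8 -> on_hand[A=36 B=55 C=53] avail[A=17 B=55 C=38] open={R1,R2,R5,R6,R7}
Step 10: cancel R7 -> on_hand[A=36 B=55 C=53] avail[A=25 B=55 C=38] open={R1,R2,R5,R6}
Step 11: cancel R2 -> on_hand[A=36 B=55 C=53] avail[A=30 B=55 C=38] open={R1,R5,R6}
Step 12: cancel R6 -> on_hand[A=36 B=55 C=53] avail[A=36 B=55 C=38] open={R1,R5}
Step 13: reserve R8 A 4 -> on_hand[A=36 B=55 C=53] avail[A=32 B=55 C=38] open={R1,R5,R8}
Step 14: cancel R8 -> on_hand[A=36 B=55 C=53] avail[A=36 B=55 C=38] open={R1,R5}
Step 15: commit R5 -> on_hand[A=36 B=55 C=45] avail[A=36 B=55 C=38] open={R1}
Step 16: cancel R1 -> on_hand[A=36 B=55 C=45] avail[A=36 B=55 C=45] open={}
Step 17: reserve R9 A 4 -> on_hand[A=36 B=55 C=45] avail[A=32 B=55 C=45] open={R9}
Final available[B] = 55

Answer: 55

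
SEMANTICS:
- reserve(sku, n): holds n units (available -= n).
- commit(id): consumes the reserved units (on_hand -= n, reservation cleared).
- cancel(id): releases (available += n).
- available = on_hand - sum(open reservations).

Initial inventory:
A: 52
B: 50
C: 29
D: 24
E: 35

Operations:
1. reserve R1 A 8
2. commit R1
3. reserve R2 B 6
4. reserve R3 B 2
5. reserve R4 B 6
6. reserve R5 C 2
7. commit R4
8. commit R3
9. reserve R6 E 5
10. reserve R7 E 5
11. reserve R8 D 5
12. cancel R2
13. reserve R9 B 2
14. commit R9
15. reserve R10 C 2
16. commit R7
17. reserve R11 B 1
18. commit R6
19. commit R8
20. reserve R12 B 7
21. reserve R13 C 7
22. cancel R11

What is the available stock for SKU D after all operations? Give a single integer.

Answer: 19

Derivation:
Step 1: reserve R1 A 8 -> on_hand[A=52 B=50 C=29 D=24 E=35] avail[A=44 B=50 C=29 D=24 E=35] open={R1}
Step 2: commit R1 -> on_hand[A=44 B=50 C=29 D=24 E=35] avail[A=44 B=50 C=29 D=24 E=35] open={}
Step 3: reserve R2 B 6 -> on_hand[A=44 B=50 C=29 D=24 E=35] avail[A=44 B=44 C=29 D=24 E=35] open={R2}
Step 4: reserve R3 B 2 -> on_hand[A=44 B=50 C=29 D=24 E=35] avail[A=44 B=42 C=29 D=24 E=35] open={R2,R3}
Step 5: reserve R4 B 6 -> on_hand[A=44 B=50 C=29 D=24 E=35] avail[A=44 B=36 C=29 D=24 E=35] open={R2,R3,R4}
Step 6: reserve R5 C 2 -> on_hand[A=44 B=50 C=29 D=24 E=35] avail[A=44 B=36 C=27 D=24 E=35] open={R2,R3,R4,R5}
Step 7: commit R4 -> on_hand[A=44 B=44 C=29 D=24 E=35] avail[A=44 B=36 C=27 D=24 E=35] open={R2,R3,R5}
Step 8: commit R3 -> on_hand[A=44 B=42 C=29 D=24 E=35] avail[A=44 B=36 C=27 D=24 E=35] open={R2,R5}
Step 9: reserve R6 E 5 -> on_hand[A=44 B=42 C=29 D=24 E=35] avail[A=44 B=36 C=27 D=24 E=30] open={R2,R5,R6}
Step 10: reserve R7 E 5 -> on_hand[A=44 B=42 C=29 D=24 E=35] avail[A=44 B=36 C=27 D=24 E=25] open={R2,R5,R6,R7}
Step 11: reserve R8 D 5 -> on_hand[A=44 B=42 C=29 D=24 E=35] avail[A=44 B=36 C=27 D=19 E=25] open={R2,R5,R6,R7,R8}
Step 12: cancel R2 -> on_hand[A=44 B=42 C=29 D=24 E=35] avail[A=44 B=42 C=27 D=19 E=25] open={R5,R6,R7,R8}
Step 13: reserve R9 B 2 -> on_hand[A=44 B=42 C=29 D=24 E=35] avail[A=44 B=40 C=27 D=19 E=25] open={R5,R6,R7,R8,R9}
Step 14: commit R9 -> on_hand[A=44 B=40 C=29 D=24 E=35] avail[A=44 B=40 C=27 D=19 E=25] open={R5,R6,R7,R8}
Step 15: reserve R10 C 2 -> on_hand[A=44 B=40 C=29 D=24 E=35] avail[A=44 B=40 C=25 D=19 E=25] open={R10,R5,R6,R7,R8}
Step 16: commit R7 -> on_hand[A=44 B=40 C=29 D=24 E=30] avail[A=44 B=40 C=25 D=19 E=25] open={R10,R5,R6,R8}
Step 17: reserve R11 B 1 -> on_hand[A=44 B=40 C=29 D=24 E=30] avail[A=44 B=39 C=25 D=19 E=25] open={R10,R11,R5,R6,R8}
Step 18: commit R6 -> on_hand[A=44 B=40 C=29 D=24 E=25] avail[A=44 B=39 C=25 D=19 E=25] open={R10,R11,R5,R8}
Step 19: commit R8 -> on_hand[A=44 B=40 C=29 D=19 E=25] avail[A=44 B=39 C=25 D=19 E=25] open={R10,R11,R5}
Step 20: reserve R12 B 7 -> on_hand[A=44 B=40 C=29 D=19 E=25] avail[A=44 B=32 C=25 D=19 E=25] open={R10,R11,R12,R5}
Step 21: reserve R13 C 7 -> on_hand[A=44 B=40 C=29 D=19 E=25] avail[A=44 B=32 C=18 D=19 E=25] open={R10,R11,R12,R13,R5}
Step 22: cancel R11 -> on_hand[A=44 B=40 C=29 D=19 E=25] avail[A=44 B=33 C=18 D=19 E=25] open={R10,R12,R13,R5}
Final available[D] = 19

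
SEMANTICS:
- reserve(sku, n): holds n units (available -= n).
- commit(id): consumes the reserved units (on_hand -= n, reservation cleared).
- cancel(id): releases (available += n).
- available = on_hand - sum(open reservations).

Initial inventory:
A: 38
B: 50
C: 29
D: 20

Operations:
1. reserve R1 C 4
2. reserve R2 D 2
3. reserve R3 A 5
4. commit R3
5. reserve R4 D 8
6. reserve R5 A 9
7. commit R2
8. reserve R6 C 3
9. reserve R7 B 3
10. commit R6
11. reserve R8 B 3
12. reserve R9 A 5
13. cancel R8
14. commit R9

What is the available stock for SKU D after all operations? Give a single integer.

Answer: 10

Derivation:
Step 1: reserve R1 C 4 -> on_hand[A=38 B=50 C=29 D=20] avail[A=38 B=50 C=25 D=20] open={R1}
Step 2: reserve R2 D 2 -> on_hand[A=38 B=50 C=29 D=20] avail[A=38 B=50 C=25 D=18] open={R1,R2}
Step 3: reserve R3 A 5 -> on_hand[A=38 B=50 C=29 D=20] avail[A=33 B=50 C=25 D=18] open={R1,R2,R3}
Step 4: commit R3 -> on_hand[A=33 B=50 C=29 D=20] avail[A=33 B=50 C=25 D=18] open={R1,R2}
Step 5: reserve R4 D 8 -> on_hand[A=33 B=50 C=29 D=20] avail[A=33 B=50 C=25 D=10] open={R1,R2,R4}
Step 6: reserve R5 A 9 -> on_hand[A=33 B=50 C=29 D=20] avail[A=24 B=50 C=25 D=10] open={R1,R2,R4,R5}
Step 7: commit R2 -> on_hand[A=33 B=50 C=29 D=18] avail[A=24 B=50 C=25 D=10] open={R1,R4,R5}
Step 8: reserve R6 C 3 -> on_hand[A=33 B=50 C=29 D=18] avail[A=24 B=50 C=22 D=10] open={R1,R4,R5,R6}
Step 9: reserve R7 B 3 -> on_hand[A=33 B=50 C=29 D=18] avail[A=24 B=47 C=22 D=10] open={R1,R4,R5,R6,R7}
Step 10: commit R6 -> on_hand[A=33 B=50 C=26 D=18] avail[A=24 B=47 C=22 D=10] open={R1,R4,R5,R7}
Step 11: reserve R8 B 3 -> on_hand[A=33 B=50 C=26 D=18] avail[A=24 B=44 C=22 D=10] open={R1,R4,R5,R7,R8}
Step 12: reserve R9 A 5 -> on_hand[A=33 B=50 C=26 D=18] avail[A=19 B=44 C=22 D=10] open={R1,R4,R5,R7,R8,R9}
Step 13: cancel R8 -> on_hand[A=33 B=50 C=26 D=18] avail[A=19 B=47 C=22 D=10] open={R1,R4,R5,R7,R9}
Step 14: commit R9 -> on_hand[A=28 B=50 C=26 D=18] avail[A=19 B=47 C=22 D=10] open={R1,R4,R5,R7}
Final available[D] = 10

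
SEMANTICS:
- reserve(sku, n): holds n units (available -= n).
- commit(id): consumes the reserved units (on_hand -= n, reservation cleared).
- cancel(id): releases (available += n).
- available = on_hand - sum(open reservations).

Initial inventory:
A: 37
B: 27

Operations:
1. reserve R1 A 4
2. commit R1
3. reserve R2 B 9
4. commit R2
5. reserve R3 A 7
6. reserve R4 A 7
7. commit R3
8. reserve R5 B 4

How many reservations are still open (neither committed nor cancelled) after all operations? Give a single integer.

Step 1: reserve R1 A 4 -> on_hand[A=37 B=27] avail[A=33 B=27] open={R1}
Step 2: commit R1 -> on_hand[A=33 B=27] avail[A=33 B=27] open={}
Step 3: reserve R2 B 9 -> on_hand[A=33 B=27] avail[A=33 B=18] open={R2}
Step 4: commit R2 -> on_hand[A=33 B=18] avail[A=33 B=18] open={}
Step 5: reserve R3 A 7 -> on_hand[A=33 B=18] avail[A=26 B=18] open={R3}
Step 6: reserve R4 A 7 -> on_hand[A=33 B=18] avail[A=19 B=18] open={R3,R4}
Step 7: commit R3 -> on_hand[A=26 B=18] avail[A=19 B=18] open={R4}
Step 8: reserve R5 B 4 -> on_hand[A=26 B=18] avail[A=19 B=14] open={R4,R5}
Open reservations: ['R4', 'R5'] -> 2

Answer: 2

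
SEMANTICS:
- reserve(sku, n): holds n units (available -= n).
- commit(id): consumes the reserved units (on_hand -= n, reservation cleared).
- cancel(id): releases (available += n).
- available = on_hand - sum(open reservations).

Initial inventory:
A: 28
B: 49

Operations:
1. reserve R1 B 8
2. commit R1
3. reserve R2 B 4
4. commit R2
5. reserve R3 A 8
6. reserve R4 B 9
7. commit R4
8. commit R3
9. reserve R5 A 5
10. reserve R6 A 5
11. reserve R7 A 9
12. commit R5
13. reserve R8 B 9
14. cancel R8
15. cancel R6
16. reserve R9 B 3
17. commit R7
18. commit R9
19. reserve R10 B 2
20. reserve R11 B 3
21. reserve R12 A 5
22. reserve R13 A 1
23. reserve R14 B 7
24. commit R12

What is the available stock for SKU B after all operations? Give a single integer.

Step 1: reserve R1 B 8 -> on_hand[A=28 B=49] avail[A=28 B=41] open={R1}
Step 2: commit R1 -> on_hand[A=28 B=41] avail[A=28 B=41] open={}
Step 3: reserve R2 B 4 -> on_hand[A=28 B=41] avail[A=28 B=37] open={R2}
Step 4: commit R2 -> on_hand[A=28 B=37] avail[A=28 B=37] open={}
Step 5: reserve R3 A 8 -> on_hand[A=28 B=37] avail[A=20 B=37] open={R3}
Step 6: reserve R4 B 9 -> on_hand[A=28 B=37] avail[A=20 B=28] open={R3,R4}
Step 7: commit R4 -> on_hand[A=28 B=28] avail[A=20 B=28] open={R3}
Step 8: commit R3 -> on_hand[A=20 B=28] avail[A=20 B=28] open={}
Step 9: reserve R5 A 5 -> on_hand[A=20 B=28] avail[A=15 B=28] open={R5}
Step 10: reserve R6 A 5 -> on_hand[A=20 B=28] avail[A=10 B=28] open={R5,R6}
Step 11: reserve R7 A 9 -> on_hand[A=20 B=28] avail[A=1 B=28] open={R5,R6,R7}
Step 12: commit R5 -> on_hand[A=15 B=28] avail[A=1 B=28] open={R6,R7}
Step 13: reserve R8 B 9 -> on_hand[A=15 B=28] avail[A=1 B=19] open={R6,R7,R8}
Step 14: cancel R8 -> on_hand[A=15 B=28] avail[A=1 B=28] open={R6,R7}
Step 15: cancel R6 -> on_hand[A=15 B=28] avail[A=6 B=28] open={R7}
Step 16: reserve R9 B 3 -> on_hand[A=15 B=28] avail[A=6 B=25] open={R7,R9}
Step 17: commit R7 -> on_hand[A=6 B=28] avail[A=6 B=25] open={R9}
Step 18: commit R9 -> on_hand[A=6 B=25] avail[A=6 B=25] open={}
Step 19: reserve R10 B 2 -> on_hand[A=6 B=25] avail[A=6 B=23] open={R10}
Step 20: reserve R11 B 3 -> on_hand[A=6 B=25] avail[A=6 B=20] open={R10,R11}
Step 21: reserve R12 A 5 -> on_hand[A=6 B=25] avail[A=1 B=20] open={R10,R11,R12}
Step 22: reserve R13 A 1 -> on_hand[A=6 B=25] avail[A=0 B=20] open={R10,R11,R12,R13}
Step 23: reserve R14 B 7 -> on_hand[A=6 B=25] avail[A=0 B=13] open={R10,R11,R12,R13,R14}
Step 24: commit R12 -> on_hand[A=1 B=25] avail[A=0 B=13] open={R10,R11,R13,R14}
Final available[B] = 13

Answer: 13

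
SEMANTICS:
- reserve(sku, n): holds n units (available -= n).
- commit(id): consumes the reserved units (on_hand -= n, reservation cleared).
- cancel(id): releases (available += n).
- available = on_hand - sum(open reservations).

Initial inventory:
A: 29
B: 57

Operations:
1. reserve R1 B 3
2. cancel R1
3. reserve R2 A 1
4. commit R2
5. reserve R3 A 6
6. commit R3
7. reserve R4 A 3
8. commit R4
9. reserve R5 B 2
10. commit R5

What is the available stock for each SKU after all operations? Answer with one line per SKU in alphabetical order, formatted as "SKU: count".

Answer: A: 19
B: 55

Derivation:
Step 1: reserve R1 B 3 -> on_hand[A=29 B=57] avail[A=29 B=54] open={R1}
Step 2: cancel R1 -> on_hand[A=29 B=57] avail[A=29 B=57] open={}
Step 3: reserve R2 A 1 -> on_hand[A=29 B=57] avail[A=28 B=57] open={R2}
Step 4: commit R2 -> on_hand[A=28 B=57] avail[A=28 B=57] open={}
Step 5: reserve R3 A 6 -> on_hand[A=28 B=57] avail[A=22 B=57] open={R3}
Step 6: commit R3 -> on_hand[A=22 B=57] avail[A=22 B=57] open={}
Step 7: reserve R4 A 3 -> on_hand[A=22 B=57] avail[A=19 B=57] open={R4}
Step 8: commit R4 -> on_hand[A=19 B=57] avail[A=19 B=57] open={}
Step 9: reserve R5 B 2 -> on_hand[A=19 B=57] avail[A=19 B=55] open={R5}
Step 10: commit R5 -> on_hand[A=19 B=55] avail[A=19 B=55] open={}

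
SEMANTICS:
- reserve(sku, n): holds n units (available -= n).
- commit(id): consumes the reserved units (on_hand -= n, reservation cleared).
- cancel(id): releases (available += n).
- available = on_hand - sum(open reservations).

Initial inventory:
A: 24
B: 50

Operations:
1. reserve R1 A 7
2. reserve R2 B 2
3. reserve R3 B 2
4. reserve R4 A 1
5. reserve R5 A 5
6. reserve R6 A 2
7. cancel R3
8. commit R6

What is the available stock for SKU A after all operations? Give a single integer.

Answer: 9

Derivation:
Step 1: reserve R1 A 7 -> on_hand[A=24 B=50] avail[A=17 B=50] open={R1}
Step 2: reserve R2 B 2 -> on_hand[A=24 B=50] avail[A=17 B=48] open={R1,R2}
Step 3: reserve R3 B 2 -> on_hand[A=24 B=50] avail[A=17 B=46] open={R1,R2,R3}
Step 4: reserve R4 A 1 -> on_hand[A=24 B=50] avail[A=16 B=46] open={R1,R2,R3,R4}
Step 5: reserve R5 A 5 -> on_hand[A=24 B=50] avail[A=11 B=46] open={R1,R2,R3,R4,R5}
Step 6: reserve R6 A 2 -> on_hand[A=24 B=50] avail[A=9 B=46] open={R1,R2,R3,R4,R5,R6}
Step 7: cancel R3 -> on_hand[A=24 B=50] avail[A=9 B=48] open={R1,R2,R4,R5,R6}
Step 8: commit R6 -> on_hand[A=22 B=50] avail[A=9 B=48] open={R1,R2,R4,R5}
Final available[A] = 9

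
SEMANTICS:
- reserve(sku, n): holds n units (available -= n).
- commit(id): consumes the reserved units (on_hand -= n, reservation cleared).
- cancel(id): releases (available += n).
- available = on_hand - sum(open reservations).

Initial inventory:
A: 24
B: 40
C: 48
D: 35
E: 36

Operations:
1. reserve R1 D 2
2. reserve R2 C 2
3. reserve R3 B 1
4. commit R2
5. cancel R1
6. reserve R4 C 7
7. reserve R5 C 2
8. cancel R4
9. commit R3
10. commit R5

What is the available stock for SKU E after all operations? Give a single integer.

Step 1: reserve R1 D 2 -> on_hand[A=24 B=40 C=48 D=35 E=36] avail[A=24 B=40 C=48 D=33 E=36] open={R1}
Step 2: reserve R2 C 2 -> on_hand[A=24 B=40 C=48 D=35 E=36] avail[A=24 B=40 C=46 D=33 E=36] open={R1,R2}
Step 3: reserve R3 B 1 -> on_hand[A=24 B=40 C=48 D=35 E=36] avail[A=24 B=39 C=46 D=33 E=36] open={R1,R2,R3}
Step 4: commit R2 -> on_hand[A=24 B=40 C=46 D=35 E=36] avail[A=24 B=39 C=46 D=33 E=36] open={R1,R3}
Step 5: cancel R1 -> on_hand[A=24 B=40 C=46 D=35 E=36] avail[A=24 B=39 C=46 D=35 E=36] open={R3}
Step 6: reserve R4 C 7 -> on_hand[A=24 B=40 C=46 D=35 E=36] avail[A=24 B=39 C=39 D=35 E=36] open={R3,R4}
Step 7: reserve R5 C 2 -> on_hand[A=24 B=40 C=46 D=35 E=36] avail[A=24 B=39 C=37 D=35 E=36] open={R3,R4,R5}
Step 8: cancel R4 -> on_hand[A=24 B=40 C=46 D=35 E=36] avail[A=24 B=39 C=44 D=35 E=36] open={R3,R5}
Step 9: commit R3 -> on_hand[A=24 B=39 C=46 D=35 E=36] avail[A=24 B=39 C=44 D=35 E=36] open={R5}
Step 10: commit R5 -> on_hand[A=24 B=39 C=44 D=35 E=36] avail[A=24 B=39 C=44 D=35 E=36] open={}
Final available[E] = 36

Answer: 36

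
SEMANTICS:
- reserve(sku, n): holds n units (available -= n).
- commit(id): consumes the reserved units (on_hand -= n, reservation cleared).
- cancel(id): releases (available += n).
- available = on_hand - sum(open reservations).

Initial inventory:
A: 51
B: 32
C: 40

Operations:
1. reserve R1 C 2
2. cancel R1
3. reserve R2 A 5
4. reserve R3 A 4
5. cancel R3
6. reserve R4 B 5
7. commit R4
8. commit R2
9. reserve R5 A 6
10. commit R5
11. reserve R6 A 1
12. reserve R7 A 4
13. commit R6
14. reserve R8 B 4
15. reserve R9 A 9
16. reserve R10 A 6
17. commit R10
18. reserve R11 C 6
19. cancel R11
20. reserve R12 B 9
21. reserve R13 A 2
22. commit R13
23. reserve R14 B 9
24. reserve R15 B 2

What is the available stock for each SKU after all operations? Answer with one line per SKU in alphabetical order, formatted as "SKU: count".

Step 1: reserve R1 C 2 -> on_hand[A=51 B=32 C=40] avail[A=51 B=32 C=38] open={R1}
Step 2: cancel R1 -> on_hand[A=51 B=32 C=40] avail[A=51 B=32 C=40] open={}
Step 3: reserve R2 A 5 -> on_hand[A=51 B=32 C=40] avail[A=46 B=32 C=40] open={R2}
Step 4: reserve R3 A 4 -> on_hand[A=51 B=32 C=40] avail[A=42 B=32 C=40] open={R2,R3}
Step 5: cancel R3 -> on_hand[A=51 B=32 C=40] avail[A=46 B=32 C=40] open={R2}
Step 6: reserve R4 B 5 -> on_hand[A=51 B=32 C=40] avail[A=46 B=27 C=40] open={R2,R4}
Step 7: commit R4 -> on_hand[A=51 B=27 C=40] avail[A=46 B=27 C=40] open={R2}
Step 8: commit R2 -> on_hand[A=46 B=27 C=40] avail[A=46 B=27 C=40] open={}
Step 9: reserve R5 A 6 -> on_hand[A=46 B=27 C=40] avail[A=40 B=27 C=40] open={R5}
Step 10: commit R5 -> on_hand[A=40 B=27 C=40] avail[A=40 B=27 C=40] open={}
Step 11: reserve R6 A 1 -> on_hand[A=40 B=27 C=40] avail[A=39 B=27 C=40] open={R6}
Step 12: reserve R7 A 4 -> on_hand[A=40 B=27 C=40] avail[A=35 B=27 C=40] open={R6,R7}
Step 13: commit R6 -> on_hand[A=39 B=27 C=40] avail[A=35 B=27 C=40] open={R7}
Step 14: reserve R8 B 4 -> on_hand[A=39 B=27 C=40] avail[A=35 B=23 C=40] open={R7,R8}
Step 15: reserve R9 A 9 -> on_hand[A=39 B=27 C=40] avail[A=26 B=23 C=40] open={R7,R8,R9}
Step 16: reserve R10 A 6 -> on_hand[A=39 B=27 C=40] avail[A=20 B=23 C=40] open={R10,R7,R8,R9}
Step 17: commit R10 -> on_hand[A=33 B=27 C=40] avail[A=20 B=23 C=40] open={R7,R8,R9}
Step 18: reserve R11 C 6 -> on_hand[A=33 B=27 C=40] avail[A=20 B=23 C=34] open={R11,R7,R8,R9}
Step 19: cancel R11 -> on_hand[A=33 B=27 C=40] avail[A=20 B=23 C=40] open={R7,R8,R9}
Step 20: reserve R12 B 9 -> on_hand[A=33 B=27 C=40] avail[A=20 B=14 C=40] open={R12,R7,R8,R9}
Step 21: reserve R13 A 2 -> on_hand[A=33 B=27 C=40] avail[A=18 B=14 C=40] open={R12,R13,R7,R8,R9}
Step 22: commit R13 -> on_hand[A=31 B=27 C=40] avail[A=18 B=14 C=40] open={R12,R7,R8,R9}
Step 23: reserve R14 B 9 -> on_hand[A=31 B=27 C=40] avail[A=18 B=5 C=40] open={R12,R14,R7,R8,R9}
Step 24: reserve R15 B 2 -> on_hand[A=31 B=27 C=40] avail[A=18 B=3 C=40] open={R12,R14,R15,R7,R8,R9}

Answer: A: 18
B: 3
C: 40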